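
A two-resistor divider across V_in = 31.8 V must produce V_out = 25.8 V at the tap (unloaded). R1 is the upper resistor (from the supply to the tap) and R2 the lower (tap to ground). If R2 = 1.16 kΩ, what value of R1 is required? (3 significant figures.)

R1 ≈ 0.270 kΩ

Required fraction k = V_out/V_in = 0.8113.
So R1 = R2 · (V_in/V_out − 1) = 1.16 × (31.8/25.8 − 1) = 1.16 × 0.2326 = 0.2698 kΩ.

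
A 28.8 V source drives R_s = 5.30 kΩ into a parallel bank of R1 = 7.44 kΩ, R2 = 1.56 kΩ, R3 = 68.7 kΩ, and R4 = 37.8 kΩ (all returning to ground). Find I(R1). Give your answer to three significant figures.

I ≈ 0.727 mA

Equivalent of the parallel group: R_p = 1.225 kΩ.
V_A by voltage divider: V_A = 28.8 × 1.225/(5.30 + 1.225) = 5.406 V.
I(R1) = V_A / R1 = 5.406/7.44 = 0.7266 mA.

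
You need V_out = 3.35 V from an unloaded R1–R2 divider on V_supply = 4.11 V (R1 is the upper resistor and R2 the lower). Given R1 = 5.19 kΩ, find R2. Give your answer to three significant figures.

R2 ≈ 22.9 kΩ

Required fraction k = V_out/V_supply = 0.8151.
R2 = R1 · 0.8151/(1 − 0.8151) = 22.88 kΩ.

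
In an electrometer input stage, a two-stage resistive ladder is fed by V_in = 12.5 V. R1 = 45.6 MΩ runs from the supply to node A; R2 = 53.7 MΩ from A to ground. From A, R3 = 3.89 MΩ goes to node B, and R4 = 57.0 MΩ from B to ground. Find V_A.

Node A sees R2 in parallel with the series input of stage 2, R3 + R4 = 60.89 MΩ.
R2 ‖ (R3+R4) = 28.53 MΩ.
V_A = 12.5 × 28.53/(45.6 + 28.53) = 4.811 V.

V_A ≈ 4.81 V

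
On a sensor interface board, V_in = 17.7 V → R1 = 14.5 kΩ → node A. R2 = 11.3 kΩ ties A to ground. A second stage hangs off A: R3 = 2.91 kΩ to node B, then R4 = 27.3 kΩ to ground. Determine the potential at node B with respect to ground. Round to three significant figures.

V_B ≈ 5.79 V

Node A sees R2 in parallel with the series input of stage 2, R3 + R4 = 30.21 kΩ.
R2 ‖ (R3+R4) = 8.224 kΩ.
First divider: V_A = V_in · 8.224/(14.5 + 8.224) = 6.406 V.
Then the unloaded second divider: V_B = V_A × R4/(R3+R4) = 6.406 × 0.9037 = 5.789 V.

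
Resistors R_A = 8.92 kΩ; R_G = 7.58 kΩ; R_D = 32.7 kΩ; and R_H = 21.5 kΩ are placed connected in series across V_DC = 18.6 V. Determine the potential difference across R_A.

ΣR = 8.92 + 7.58 + 32.7 + 21.5 = 70.70 kΩ.
By the voltage-divider rule, V = 18.6 × 8.920/70.70 = 2.347 V.

V ≈ 2.35 V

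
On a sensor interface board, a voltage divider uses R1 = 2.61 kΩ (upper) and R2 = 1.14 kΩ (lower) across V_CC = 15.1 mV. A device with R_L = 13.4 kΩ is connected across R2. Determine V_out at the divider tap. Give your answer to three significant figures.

V_out ≈ 4.33 mV

First combine the lower leg with the load: R2 ‖ R_L = 1.051 kΩ.
Then V_out = V_CC · R2'/(R1 + R2') = 15.1 × 1.051/3.661 = 4.334 mV.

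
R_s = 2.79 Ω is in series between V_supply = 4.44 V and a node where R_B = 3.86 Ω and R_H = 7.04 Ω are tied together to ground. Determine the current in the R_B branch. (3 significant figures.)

I ≈ 0.543 A

Combine the parallel branches: R_p = (1/3.86 + 1/7.04)⁻¹ = 2.493 Ω.
V_A by voltage divider: V_A = 4.44 × 2.493/(2.79 + 2.493) = 2.095 V.
Branch current I = V_A/R_B = 2.095/3.86 = 0.5428 A.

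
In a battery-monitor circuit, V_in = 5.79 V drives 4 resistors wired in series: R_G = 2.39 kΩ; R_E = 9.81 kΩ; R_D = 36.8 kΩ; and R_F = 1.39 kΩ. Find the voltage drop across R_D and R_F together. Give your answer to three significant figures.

ΣR = 2.39 + 9.81 + 36.8 + 1.39 = 50.39 kΩ.
R_{R_D..R_F} = 36.8 + 1.39 = 38.19 kΩ.
By the voltage-divider rule, V = 5.79 × 38.19/50.39 = 4.388 V.

V ≈ 4.39 V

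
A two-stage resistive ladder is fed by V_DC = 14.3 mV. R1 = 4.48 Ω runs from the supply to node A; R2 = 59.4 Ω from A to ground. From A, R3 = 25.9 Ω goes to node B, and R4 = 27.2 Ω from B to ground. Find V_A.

The second stage (R3 + R4 = 53.10 Ω) loads node A in parallel with R2.
Effective lower resistance at A: R2 ‖ 53.10 = 28.04 Ω.
V_A = 14.3 × 28.04/(4.48 + 28.04) = 12.33 mV.

V_A ≈ 12.3 mV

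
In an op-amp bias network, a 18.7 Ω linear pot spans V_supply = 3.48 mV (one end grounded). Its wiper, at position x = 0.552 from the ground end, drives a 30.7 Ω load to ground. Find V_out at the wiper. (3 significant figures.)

Split the track: R_lower = x·R_p = 10.32 Ω, R_upper = (1−x)·R_p = 8.378 Ω.
R_L loads the lower segment: effective lower R = 7.725 Ω.
Then V_out = V_supply · 7.725/(8.378 + 7.725) = 1.669 mV.

V_out ≈ 1.67 mV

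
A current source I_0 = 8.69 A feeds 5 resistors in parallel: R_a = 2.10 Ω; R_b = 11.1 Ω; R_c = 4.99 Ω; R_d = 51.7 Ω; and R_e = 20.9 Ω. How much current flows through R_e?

Conductances: ΣG = 1/2.10 + 1/11.1 + 1/4.99 + 1/51.7 + 1/20.9 = 0.8339 (1/Ω).
Current divider: I(R_e) = I_0 · G_k/ΣG = 8.69 × (0.04785/0.8339) = 8.69 × 0.05738 = 0.4986 A.

I ≈ 0.499 A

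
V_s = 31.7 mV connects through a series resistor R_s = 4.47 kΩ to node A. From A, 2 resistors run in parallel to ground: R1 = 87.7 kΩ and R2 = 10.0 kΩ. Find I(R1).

I ≈ 0.241 µA

Combine the parallel branches: R_p = (1/87.7 + 1/10.0)⁻¹ = 8.976 kΩ.
Node voltage V_A = V_s · R_p/(R_s + R_p) = 31.7 × 0.6676 = 21.16 mV.
Branch current I = V_A/R1 = 21.16/87.7 = 0.2413 µA.
(Equivalently: I_total = 2.357 µA, then current-divider fraction G_k/ΣG = 0.1024.)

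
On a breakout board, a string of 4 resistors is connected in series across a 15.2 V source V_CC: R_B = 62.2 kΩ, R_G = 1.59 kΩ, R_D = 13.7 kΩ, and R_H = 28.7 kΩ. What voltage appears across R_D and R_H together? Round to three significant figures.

Series total: ΣR = 62.2 + 1.59 + 13.7 + 28.7 = 106.2 kΩ.
R_{R_D..R_H} = 13.7 + 28.7 = 42.40 kΩ.
By the voltage-divider rule, V = 15.2 × 42.40/106.2 = 6.069 V.

V ≈ 6.07 V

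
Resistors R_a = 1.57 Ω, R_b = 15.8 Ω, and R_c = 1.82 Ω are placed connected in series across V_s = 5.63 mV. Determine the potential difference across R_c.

V ≈ 0.534 mV

Total series resistance ΣR = 1.57 + 15.8 + 1.82 = 19.19 Ω.
Voltage divider: V = V_s · (1.820 / 19.19) = 5.63 × 0.09484 = 0.5340 mV.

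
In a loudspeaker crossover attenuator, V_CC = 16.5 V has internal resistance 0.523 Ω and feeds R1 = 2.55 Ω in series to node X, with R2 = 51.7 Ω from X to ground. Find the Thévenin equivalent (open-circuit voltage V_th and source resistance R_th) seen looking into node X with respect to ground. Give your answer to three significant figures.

R1' = 0.523 + 2.55 = 3.073 Ω (source resistance + R1).
V_th is the unloaded tap voltage: V_CC · R2/(R1'+R2) = 16.5 × 0.9439 = 15.57 V.
Zeroing V_CC shorts the top of R1' to ground, so R_th = R1' ‖ R2 = 2.901 Ω.

V_th ≈ 15.6 V, R_th ≈ 2.90 Ω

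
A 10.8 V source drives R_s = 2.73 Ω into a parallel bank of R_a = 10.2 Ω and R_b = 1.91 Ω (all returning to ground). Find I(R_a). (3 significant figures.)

Equivalent of the parallel group: R_p = 1.609 Ω.
Node voltage V_A = V_CC · R_p/(R_s + R_p) = 10.8 × 0.3708 = 4.004 V.
I(R_a) = V_A / R_a = 4.004/10.2 = 0.3926 A.

I ≈ 0.393 A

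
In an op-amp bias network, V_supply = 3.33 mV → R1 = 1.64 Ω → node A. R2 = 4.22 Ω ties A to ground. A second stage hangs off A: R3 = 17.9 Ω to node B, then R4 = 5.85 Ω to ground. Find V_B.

V_B ≈ 0.563 mV

Node A sees R2 in parallel with the series input of stage 2, R3 + R4 = 23.75 Ω.
R2 ‖ (R3+R4) = 3.583 Ω.
V_A = 3.33 × 3.583/(1.64 + 3.583) = 2.284 mV.
Then the unloaded second divider: V_B = V_A × R4/(R3+R4) = 2.284 × 0.2463 = 0.5627 mV.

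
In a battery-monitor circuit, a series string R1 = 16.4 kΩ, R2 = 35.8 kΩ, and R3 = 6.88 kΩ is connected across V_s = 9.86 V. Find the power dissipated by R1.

P ≈ 0.457 mW

The common current is I = 9.86/59.08 = 0.1669 mA.
P(R1) = I²·R1 = (0.1669)² × 16.4 = 0.4568 mW.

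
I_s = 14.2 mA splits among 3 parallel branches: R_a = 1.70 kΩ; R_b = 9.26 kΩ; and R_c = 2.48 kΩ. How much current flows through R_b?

I ≈ 1.39 mA

ΣG = 1/1.70 + 1/9.26 + 1/2.48 = 1.099.
Current divider: I(R_b) = I_s · G_k/ΣG = 14.2 × (0.1080/1.099) = 14.2 × 0.09822 = 1.395 mA.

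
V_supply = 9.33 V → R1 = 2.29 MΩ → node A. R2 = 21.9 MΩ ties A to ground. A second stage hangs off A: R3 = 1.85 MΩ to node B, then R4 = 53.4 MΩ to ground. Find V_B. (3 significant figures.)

Looking into the second stage from A: R3 + R4 = 55.25 MΩ appears in parallel with R2.
Effective lower resistance at A: R2 ‖ 55.25 = 15.68 MΩ.
So V_A = 9.33 × 0.8726 = 8.141 V.
V_B = V_A × 0.9665 = 7.869 V.

V_B ≈ 7.87 V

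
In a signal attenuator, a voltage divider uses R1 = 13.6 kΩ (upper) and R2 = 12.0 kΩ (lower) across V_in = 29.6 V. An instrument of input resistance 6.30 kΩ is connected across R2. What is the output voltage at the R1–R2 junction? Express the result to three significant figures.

R2 ‖ R_L = (12.0 × 6.30)/(12.0 + 6.30) = 4.131 kΩ.
Now apply the divider: V_out = 29.6 × 0.2330 = 6.896 V.
(Unloaded it would be 13.9 V; the load pulls it down.)

V_out ≈ 6.90 V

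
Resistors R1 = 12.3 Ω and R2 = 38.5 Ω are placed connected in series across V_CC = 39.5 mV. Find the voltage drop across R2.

Series total: ΣR = 12.3 + 38.5 = 50.80 Ω.
By the voltage-divider rule, V = 39.5 × 38.50/50.80 = 29.94 mV.

V ≈ 29.9 mV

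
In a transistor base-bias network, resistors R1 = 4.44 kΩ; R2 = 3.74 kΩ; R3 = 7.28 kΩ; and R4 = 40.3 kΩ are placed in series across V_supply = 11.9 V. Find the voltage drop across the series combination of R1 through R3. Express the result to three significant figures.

V ≈ 3.30 V

ΣR = 4.44 + 3.74 + 7.28 + 40.3 = 55.76 kΩ.
R_{R1..R3} = 4.44 + 3.74 + 7.28 = 15.46 kΩ.
Voltage divider: V = V_supply · (15.46 / 55.76) = 11.9 × 0.2773 = 3.299 V.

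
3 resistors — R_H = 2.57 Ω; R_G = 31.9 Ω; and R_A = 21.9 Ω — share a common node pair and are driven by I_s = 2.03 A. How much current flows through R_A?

ΣG = 1/2.57 + 1/31.9 + 1/21.9 = 0.4661.
Current divider: I(R_A) = I_s · G_k/ΣG = 2.03 × (0.04566/0.4661) = 2.03 × 0.09796 = 0.1989 A.

I ≈ 0.199 A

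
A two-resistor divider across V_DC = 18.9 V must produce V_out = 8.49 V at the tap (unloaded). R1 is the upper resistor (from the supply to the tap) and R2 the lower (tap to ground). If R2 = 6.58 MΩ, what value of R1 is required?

V_out/V_DC = R2/(R1+R2) = 0.4492.
Rearranging, R1 = R2·(1−k)/k = 6.58 × 1.226 = 8.068 MΩ.

R1 ≈ 8.07 MΩ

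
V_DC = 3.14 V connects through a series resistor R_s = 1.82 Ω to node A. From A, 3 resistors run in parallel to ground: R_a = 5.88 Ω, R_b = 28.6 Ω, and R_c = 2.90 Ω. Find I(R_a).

Equivalent of the parallel group: R_p = 1.819 Ω.
V_A = 3.14 × 1.819/3.639 = 1.569 V.
Branch current I = V_A/R_a = 1.569/5.88 = 0.2669 A.

I ≈ 0.267 A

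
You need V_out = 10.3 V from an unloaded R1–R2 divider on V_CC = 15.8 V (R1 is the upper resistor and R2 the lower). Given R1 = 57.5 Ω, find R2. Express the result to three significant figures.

R2 ≈ 108 Ω

V_out/V_CC = R2/(R1+R2) = 0.6519.
So R2 = R1 · V_out/(V_CC − V_out) = 57.5 × 10.3/(15.8 − 10.3) = 57.5 × 1.873 = 107.7 Ω.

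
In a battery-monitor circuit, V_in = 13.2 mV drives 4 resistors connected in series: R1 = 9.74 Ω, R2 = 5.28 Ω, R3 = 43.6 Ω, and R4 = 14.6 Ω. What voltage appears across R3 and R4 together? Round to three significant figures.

V ≈ 10.5 mV

ΣR = 9.74 + 5.28 + 43.6 + 14.6 = 73.22 Ω.
R_{R3..R4} = 43.6 + 14.6 = 58.20 Ω.
By the voltage-divider rule, V = 13.2 × 58.20/73.22 = 10.49 mV.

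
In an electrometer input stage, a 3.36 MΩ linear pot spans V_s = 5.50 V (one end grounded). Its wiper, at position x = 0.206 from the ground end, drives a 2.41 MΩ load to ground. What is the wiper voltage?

The pot divides into 2.668 MΩ above the wiper and 0.6922 MΩ below.
R_L loads the lower segment: effective lower R = 0.5377 MΩ.
Then V_out = V_s · 0.5377/(2.668 + 0.5377) = 0.9226 V.

V_out ≈ 0.923 V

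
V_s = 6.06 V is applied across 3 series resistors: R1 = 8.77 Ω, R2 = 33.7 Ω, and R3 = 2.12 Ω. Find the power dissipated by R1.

Series current I = V_s/ΣR = 6.06/44.59 = 0.1359 A.
P(R1) = I²·R1 = (0.1359)² × 8.77 = 0.1620 W.

P ≈ 0.162 W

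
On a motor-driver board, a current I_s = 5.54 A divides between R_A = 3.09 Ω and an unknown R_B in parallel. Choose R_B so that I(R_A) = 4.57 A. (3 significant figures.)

Two-branch current divider: I_A = I_s · R_B/(R_A + R_B).
With f = 0.8249, R_B = R_A · f/(1−f) = 3.09 × 4.711 = 14.56 Ω.

R_B ≈ 14.6 Ω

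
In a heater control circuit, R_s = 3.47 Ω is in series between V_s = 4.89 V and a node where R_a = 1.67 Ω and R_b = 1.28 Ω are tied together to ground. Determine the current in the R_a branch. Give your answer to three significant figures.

I ≈ 0.506 A

Combine the parallel branches: R_p = (1/1.67 + 1/1.28)⁻¹ = 0.7246 Ω.
V_A by voltage divider: V_A = 4.89 × 0.7246/(3.47 + 0.7246) = 0.8447 V.
Branch current I = V_A/R_a = 0.8447/1.67 = 0.5058 A.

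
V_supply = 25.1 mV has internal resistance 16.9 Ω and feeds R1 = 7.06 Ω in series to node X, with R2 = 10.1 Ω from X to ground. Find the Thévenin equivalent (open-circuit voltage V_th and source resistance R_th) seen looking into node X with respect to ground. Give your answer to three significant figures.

R1' = 16.9 + 7.06 = 23.96 Ω (source resistance + R1).
With X open, the divider is unloaded: V_th = 25.1 × 10.1/34.06 = 7.443 mV.
With V_supply suppressed (replaced by a short), R_th = R1' ‖ R2 = (23.96 × 10.1)/(23.96 + 10.1) = 7.105 Ω.

V_th ≈ 7.44 mV, R_th ≈ 7.10 Ω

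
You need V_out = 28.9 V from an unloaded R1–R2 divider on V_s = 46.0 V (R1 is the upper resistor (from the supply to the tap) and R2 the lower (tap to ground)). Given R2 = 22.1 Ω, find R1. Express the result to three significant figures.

The divider ratio is R2/(R1+R2) = 28.9/46.0 = 0.6283.
So R1 = R2 · (V_s/V_out − 1) = 22.1 × (46.0/28.9 − 1) = 22.1 × 0.5917 = 13.08 Ω.

R1 ≈ 13.1 Ω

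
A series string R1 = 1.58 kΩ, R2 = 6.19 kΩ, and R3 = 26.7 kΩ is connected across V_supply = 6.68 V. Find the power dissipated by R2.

P ≈ 0.232 mW

ΣR = 34.47 kΩ → I = 6.68/34.47 = 0.1938 mA.
P(R2) = I²·R2 = (0.1938)² × 6.19 = 0.2325 mW.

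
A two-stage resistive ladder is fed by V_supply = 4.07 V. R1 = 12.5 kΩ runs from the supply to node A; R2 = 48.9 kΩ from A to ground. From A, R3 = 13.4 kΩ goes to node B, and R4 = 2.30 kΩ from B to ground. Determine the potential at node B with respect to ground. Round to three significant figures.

V_B ≈ 0.291 V

Node A sees R2 in parallel with the series input of stage 2, R3 + R4 = 15.70 kΩ.
R2 ‖ (R3+R4) = 11.88 kΩ.
So V_A = 4.07 × 0.4874 = 1.984 V.
Stage 2 is unloaded, so V_B = V_A · R4/(R3+R4) = 1.984 × 2.30/15.70 = 0.2906 V.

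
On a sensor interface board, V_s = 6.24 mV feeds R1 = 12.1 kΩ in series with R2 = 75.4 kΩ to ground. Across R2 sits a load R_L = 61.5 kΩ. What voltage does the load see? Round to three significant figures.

The load sits in parallel with R2, giving an effective lower resistance R2' = R2·R_L/(R2+R_L) = 33.87 kΩ.
Voltage divider with the loaded lower leg: V_out = 6.24 × 33.87/(12.1 + 33.87) = 6.24 × 0.7368 = 4.598 mV.

V_out ≈ 4.60 mV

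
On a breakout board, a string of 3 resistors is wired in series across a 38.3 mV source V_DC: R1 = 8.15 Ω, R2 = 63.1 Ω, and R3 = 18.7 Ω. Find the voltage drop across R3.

Series total: ΣR = 8.15 + 63.1 + 18.7 = 89.95 Ω.
Voltage divider: V = V_DC · (18.70 / 89.95) = 38.3 × 0.2079 = 7.962 mV.

V ≈ 7.96 mV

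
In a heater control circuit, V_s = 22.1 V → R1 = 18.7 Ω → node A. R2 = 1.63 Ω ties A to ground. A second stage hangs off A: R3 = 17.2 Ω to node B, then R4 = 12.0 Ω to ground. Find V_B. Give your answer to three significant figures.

V_B ≈ 0.693 V

The second stage (R3 + R4 = 29.20 Ω) loads node A in parallel with R2.
Effective lower resistance at A: R2 ‖ 29.20 = 1.544 Ω.
First divider: V_A = V_s · 1.544/(18.7 + 1.544) = 1.685 V.
V_B = V_A × 0.4110 = 0.6926 V.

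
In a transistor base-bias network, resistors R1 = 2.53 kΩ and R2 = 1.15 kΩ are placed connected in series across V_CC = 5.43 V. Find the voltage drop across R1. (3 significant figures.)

Series total: ΣR = 2.53 + 1.15 = 3.680 kΩ.
By the voltage-divider rule, V = 5.43 × 2.530/3.680 = 3.733 V.

V ≈ 3.73 V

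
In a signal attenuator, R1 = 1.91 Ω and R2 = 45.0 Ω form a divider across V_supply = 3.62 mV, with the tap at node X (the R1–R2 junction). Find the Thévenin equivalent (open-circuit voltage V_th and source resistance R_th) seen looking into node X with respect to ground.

V_th ≈ 3.47 mV, R_th ≈ 1.83 Ω

V_th is the unloaded tap voltage: V_supply · R2/(R1+R2) = 3.62 × 0.9593 = 3.473 mV.
Zeroing V_supply shorts the top of R1 to ground, so R_th = R1 ‖ R2 = 1.832 Ω.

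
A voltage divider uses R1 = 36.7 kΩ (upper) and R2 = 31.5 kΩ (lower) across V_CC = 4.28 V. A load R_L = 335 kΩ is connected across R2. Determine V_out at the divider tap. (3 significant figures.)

V_out ≈ 1.88 V

The load sits in parallel with R2, giving an effective lower resistance R2' = R2·R_L/(R2+R_L) = 28.79 kΩ.
Now apply the divider: V_out = 4.28 × 0.4396 = 1.882 V.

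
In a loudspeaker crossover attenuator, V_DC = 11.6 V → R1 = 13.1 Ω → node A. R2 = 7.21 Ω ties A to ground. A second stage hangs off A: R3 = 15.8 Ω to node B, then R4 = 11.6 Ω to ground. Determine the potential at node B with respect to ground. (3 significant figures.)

V_B ≈ 1.49 V

Node A sees R2 in parallel with the series input of stage 2, R3 + R4 = 27.40 Ω.
R2 ‖ (R3+R4) = 5.708 Ω.
V_A = 11.6 × 5.708/(13.1 + 5.708) = 3.520 V.
V_B = V_A × 0.4234 = 1.490 V.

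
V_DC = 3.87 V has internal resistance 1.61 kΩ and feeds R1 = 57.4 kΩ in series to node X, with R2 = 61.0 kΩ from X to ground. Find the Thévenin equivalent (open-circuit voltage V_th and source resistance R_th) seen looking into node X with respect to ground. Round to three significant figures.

R1' = 1.61 + 57.4 = 59.01 kΩ (source resistance + R1).
With X open, the divider is unloaded: V_th = 3.87 × 61.0/120.0 = 1.967 V.
Zeroing V_DC shorts the top of R1' to ground, so R_th = R1' ‖ R2 = 29.99 kΩ.

V_th ≈ 1.97 V, R_th ≈ 30.0 kΩ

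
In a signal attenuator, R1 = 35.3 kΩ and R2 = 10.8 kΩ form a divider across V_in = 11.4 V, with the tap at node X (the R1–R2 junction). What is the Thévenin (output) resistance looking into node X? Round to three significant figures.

R_th ≈ 8.27 kΩ

Zeroing V_in shorts the top of R1 to ground, so R_th = R1 ‖ R2 = 8.270 kΩ.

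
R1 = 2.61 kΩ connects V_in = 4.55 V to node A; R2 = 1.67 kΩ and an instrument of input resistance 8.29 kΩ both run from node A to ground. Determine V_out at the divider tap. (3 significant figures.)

V_out ≈ 1.58 V

The load sits in parallel with R2, giving an effective lower resistance R2' = R2·R_L/(R2+R_L) = 1.390 kΩ.
Then V_out = V_in · R2'/(R1 + R2') = 4.55 × 1.390/4.000 = 1.581 V.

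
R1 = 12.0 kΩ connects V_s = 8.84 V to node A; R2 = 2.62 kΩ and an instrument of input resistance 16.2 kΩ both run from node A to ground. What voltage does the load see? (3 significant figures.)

V_out ≈ 1.40 V

The load sits in parallel with R2, giving an effective lower resistance R2' = R2·R_L/(R2+R_L) = 2.255 kΩ.
Now apply the divider: V_out = 8.84 × 0.1582 = 1.399 V.
(Unloaded it would be 1.58 V; the load pulls it down.)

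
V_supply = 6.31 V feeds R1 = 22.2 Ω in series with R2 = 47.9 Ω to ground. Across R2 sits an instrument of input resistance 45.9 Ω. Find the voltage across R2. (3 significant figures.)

V_out ≈ 3.24 V

The load sits in parallel with R2, giving an effective lower resistance R2' = R2·R_L/(R2+R_L) = 23.44 Ω.
Voltage divider with the loaded lower leg: V_out = 6.31 × 23.44/(22.2 + 23.44) = 6.31 × 0.5136 = 3.241 V.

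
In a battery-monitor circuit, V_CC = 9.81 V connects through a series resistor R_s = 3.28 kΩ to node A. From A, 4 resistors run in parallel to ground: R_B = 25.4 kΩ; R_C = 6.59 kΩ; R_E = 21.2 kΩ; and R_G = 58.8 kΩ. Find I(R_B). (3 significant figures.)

Parallel bank: R_p = 1/(1/25.4 + 1/6.59 + 1/21.2 + 1/58.8) = 3.917 kΩ.
Node voltage V_A = V_CC · R_p/(R_s + R_p) = 9.81 × 0.5443 = 5.339 V.
Branch current I = V_A/R_B = 5.339/25.4 = 0.2102 mA.
(Equivalently: I_total = 1.363 mA, then current-divider fraction G_k/ΣG = 0.1542.)

I ≈ 0.210 mA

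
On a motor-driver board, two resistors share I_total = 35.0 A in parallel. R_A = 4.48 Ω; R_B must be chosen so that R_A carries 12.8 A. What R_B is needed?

R_B ≈ 2.58 Ω

Two-branch current divider: I_A = I_total · R_B/(R_A + R_B).
12.8/35.0 = R_B/(R_A + R_B) → R_B = R_A · (0.3657)/(1 − 0.3657) = 4.48 × 0.5766 = 2.583 Ω.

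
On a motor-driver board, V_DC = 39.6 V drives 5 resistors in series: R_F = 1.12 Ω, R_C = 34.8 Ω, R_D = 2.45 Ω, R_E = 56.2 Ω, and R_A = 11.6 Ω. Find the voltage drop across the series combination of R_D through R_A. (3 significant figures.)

Total series resistance ΣR = 1.12 + 34.8 + 2.45 + 56.2 + 11.6 = 106.2 Ω.
R_{R_D..R_A} = 2.45 + 56.2 + 11.6 = 70.25 Ω.
Voltage divider: V = V_DC · (70.25 / 106.2) = 39.6 × 0.6617 = 26.20 V.

V ≈ 26.2 V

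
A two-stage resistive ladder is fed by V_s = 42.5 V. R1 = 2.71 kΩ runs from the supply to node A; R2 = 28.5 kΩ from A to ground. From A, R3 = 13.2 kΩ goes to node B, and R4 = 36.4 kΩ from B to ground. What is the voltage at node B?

The second stage (R3 + R4 = 49.60 kΩ) loads node A in parallel with R2.
Effective lower resistance at A: R2 ‖ 49.60 = 18.10 kΩ.
First divider: V_A = V_s · 18.10/(2.71 + 18.10) = 36.97 V.
Then the unloaded second divider: V_B = V_A × R4/(R3+R4) = 36.97 × 0.7339 = 27.13 V.

V_B ≈ 27.1 V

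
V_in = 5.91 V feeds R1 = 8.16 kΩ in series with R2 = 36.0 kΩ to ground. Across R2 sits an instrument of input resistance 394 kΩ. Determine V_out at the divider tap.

First combine the lower leg with the load: R2 ‖ R_L = 32.99 kΩ.
Voltage divider with the loaded lower leg: V_out = 5.91 × 32.99/(8.16 + 32.99) = 5.91 × 0.8017 = 4.738 V.

V_out ≈ 4.74 V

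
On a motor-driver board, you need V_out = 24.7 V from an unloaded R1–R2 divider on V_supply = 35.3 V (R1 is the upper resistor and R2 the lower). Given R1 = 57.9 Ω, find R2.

The divider ratio is R2/(R1+R2) = 24.7/35.3 = 0.6997.
Rearranging, R2 = R1·k/(1−k) = 57.9 × 2.330 = 134.9 Ω.

R2 ≈ 135 Ω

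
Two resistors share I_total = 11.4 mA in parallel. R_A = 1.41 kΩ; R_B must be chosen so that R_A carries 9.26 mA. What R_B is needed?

The fraction through R_A equals R_B/(R_A+R_B).
9.26/11.4 = R_B/(R_A + R_B) → R_B = R_A · (0.8123)/(1 − 0.8123) = 1.41 × 4.327 = 6.101 kΩ.

R_B ≈ 6.10 kΩ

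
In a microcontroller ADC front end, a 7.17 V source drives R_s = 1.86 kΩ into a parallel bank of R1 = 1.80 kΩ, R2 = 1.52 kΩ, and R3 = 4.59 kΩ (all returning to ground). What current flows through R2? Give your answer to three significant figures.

Equivalent of the parallel group: R_p = 0.6987 kΩ.
Node voltage V_A = V_CC · R_p/(R_s + R_p) = 7.17 × 0.2731 = 1.958 V.
I(R2) = V_A / R2 = 1.958/1.52 = 1.288 mA.

I ≈ 1.29 mA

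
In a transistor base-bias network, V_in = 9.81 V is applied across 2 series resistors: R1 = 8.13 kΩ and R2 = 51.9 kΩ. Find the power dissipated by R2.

P ≈ 1.39 mW

ΣR = 60.03 kΩ → I = 9.81/60.03 = 0.1634 mA.
P(R2) = I²·R2 = (0.1634)² × 51.9 = 1.386 mW.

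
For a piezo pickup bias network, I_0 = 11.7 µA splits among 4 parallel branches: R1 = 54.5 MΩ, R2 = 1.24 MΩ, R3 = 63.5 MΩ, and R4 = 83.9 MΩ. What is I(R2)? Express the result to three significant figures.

ΣG = 1/54.5 + 1/1.24 + 1/63.5 + 1/83.9 = 0.8525.
By the current-divider rule, I = I_0 · G_k/ΣG = 11.7 × 0.9460 = 11.07 µA.

I ≈ 11.1 µA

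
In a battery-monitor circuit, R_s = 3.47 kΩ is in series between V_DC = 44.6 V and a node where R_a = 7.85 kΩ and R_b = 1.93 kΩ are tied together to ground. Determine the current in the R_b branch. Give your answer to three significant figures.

I ≈ 7.13 mA

Parallel bank: R_p = 1/(1/7.85 + 1/1.93) = 1.549 kΩ.
V_A = 44.6 × 1.549/5.019 = 13.77 V.
Branch current I = V_A/R_b = 13.77/1.93 = 7.132 mA.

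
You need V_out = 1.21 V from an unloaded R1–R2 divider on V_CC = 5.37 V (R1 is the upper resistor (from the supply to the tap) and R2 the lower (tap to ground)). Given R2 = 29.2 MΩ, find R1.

The divider ratio is R2/(R1+R2) = 1.21/5.37 = 0.2253.
Rearranging, R1 = R2·(1−k)/k = 29.2 × 3.438 = 100.4 MΩ.

R1 ≈ 100 MΩ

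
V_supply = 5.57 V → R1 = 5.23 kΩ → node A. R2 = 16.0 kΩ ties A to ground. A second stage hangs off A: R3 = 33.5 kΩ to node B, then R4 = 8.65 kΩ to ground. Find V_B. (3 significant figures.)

V_B ≈ 0.788 V

Node A sees R2 in parallel with the series input of stage 2, R3 + R4 = 42.15 kΩ.
R2 ‖ (R3+R4) = 11.60 kΩ.
First divider: V_A = V_supply · 11.60/(5.23 + 11.60) = 3.839 V.
Stage 2 is unloaded, so V_B = V_A · R4/(R3+R4) = 3.839 × 8.65/42.15 = 0.7878 V.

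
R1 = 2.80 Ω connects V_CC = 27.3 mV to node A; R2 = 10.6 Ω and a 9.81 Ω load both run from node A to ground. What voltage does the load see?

First combine the lower leg with the load: R2 ‖ R_L = 5.095 Ω.
Voltage divider with the loaded lower leg: V_out = 27.3 × 5.095/(2.80 + 5.095) = 27.3 × 0.6453 = 17.62 mV.
(Unloaded it would be 21.6 mV; the load pulls it down.)

V_out ≈ 17.6 mV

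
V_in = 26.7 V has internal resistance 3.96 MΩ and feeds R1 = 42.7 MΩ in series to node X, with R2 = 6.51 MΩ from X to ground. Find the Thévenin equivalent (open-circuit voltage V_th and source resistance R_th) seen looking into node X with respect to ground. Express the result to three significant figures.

V_th ≈ 3.27 V, R_th ≈ 5.71 MΩ

R1' = 3.96 + 42.7 = 46.66 MΩ (source resistance + R1).
Open-circuit (no load on X): V_th = V_in · R2/(R1' + R2) = 26.7 × 6.51/(46.66 + 6.51) = 3.269 V.
Zeroing V_in shorts the top of R1' to ground, so R_th = R1' ‖ R2 = 5.713 MΩ.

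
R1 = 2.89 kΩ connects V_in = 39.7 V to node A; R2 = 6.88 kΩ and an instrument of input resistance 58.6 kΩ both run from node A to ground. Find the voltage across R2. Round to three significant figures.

R2 ‖ R_L = (6.88 × 58.6)/(6.88 + 58.6) = 6.157 kΩ.
Now apply the divider: V_out = 39.7 × 0.6806 = 27.02 V.
(Unloaded it would be 28.0 V; the load pulls it down.)

V_out ≈ 27.0 V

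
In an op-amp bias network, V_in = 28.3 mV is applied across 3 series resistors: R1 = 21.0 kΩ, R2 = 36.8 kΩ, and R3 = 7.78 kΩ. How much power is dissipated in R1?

ΣR = 65.58 kΩ → I = 28.3/65.58 = 0.4315 µA.
V(R1) = I·R = 9.062 mV; P = V·I = 9.062 × 0.4315 = 3.911 nW.

P ≈ 3.91 nW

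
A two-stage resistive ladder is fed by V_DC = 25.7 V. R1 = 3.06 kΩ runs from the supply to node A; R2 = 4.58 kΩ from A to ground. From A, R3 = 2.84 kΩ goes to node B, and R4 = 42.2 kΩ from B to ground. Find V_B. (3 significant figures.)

V_B ≈ 13.9 V

Node A sees R2 in parallel with the series input of stage 2, R3 + R4 = 45.04 kΩ.
R2 ‖ (R3+R4) = 4.157 kΩ.
V_A = 25.7 × 4.157/(3.06 + 4.157) = 14.80 V.
V_B = V_A × 0.9369 = 13.87 V.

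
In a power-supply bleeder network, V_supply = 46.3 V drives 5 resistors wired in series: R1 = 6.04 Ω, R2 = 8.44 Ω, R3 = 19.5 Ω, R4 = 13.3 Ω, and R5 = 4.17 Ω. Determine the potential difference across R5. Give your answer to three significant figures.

ΣR = 6.04 + 8.44 + 19.5 + 13.3 + 4.17 = 51.45 Ω.
Voltage divider: V = V_supply · (4.170 / 51.45) = 46.3 × 0.08105 = 3.753 V.

V ≈ 3.75 V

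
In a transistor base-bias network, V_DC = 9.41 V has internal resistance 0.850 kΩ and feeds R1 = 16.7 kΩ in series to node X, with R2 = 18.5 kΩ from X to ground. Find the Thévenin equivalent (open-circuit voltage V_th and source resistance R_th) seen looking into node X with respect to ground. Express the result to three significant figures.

V_th ≈ 4.83 V, R_th ≈ 9.01 kΩ

R1' = 0.850 + 16.7 = 17.55 kΩ (source resistance + R1).
With X open, the divider is unloaded: V_th = 9.41 × 18.5/36.05 = 4.829 V.
With V_DC suppressed (replaced by a short), R_th = R1' ‖ R2 = (17.55 × 18.5)/(17.55 + 18.5) = 9.006 kΩ.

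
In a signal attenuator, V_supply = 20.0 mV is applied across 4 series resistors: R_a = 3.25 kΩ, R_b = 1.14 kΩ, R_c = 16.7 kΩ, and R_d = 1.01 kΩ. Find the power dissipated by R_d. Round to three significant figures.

ΣR = 22.10 kΩ → I = 20.0/22.10 = 0.9050 µA.
V(R_d) = I·R = 0.9140 mV; P = V·I = 0.9140 × 0.9050 = 0.8272 nW.

P ≈ 0.827 nW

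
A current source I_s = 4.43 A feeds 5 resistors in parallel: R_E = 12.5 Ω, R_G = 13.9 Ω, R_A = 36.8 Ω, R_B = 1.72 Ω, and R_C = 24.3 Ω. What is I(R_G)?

I ≈ 0.398 A

ΣG = 1/12.5 + 1/13.9 + 1/36.8 + 1/1.72 + 1/24.3 = 0.8017.
Current divider: I(R_G) = I_s · G_k/ΣG = 4.43 × (0.07194/0.8017) = 4.43 × 0.08974 = 0.3976 A.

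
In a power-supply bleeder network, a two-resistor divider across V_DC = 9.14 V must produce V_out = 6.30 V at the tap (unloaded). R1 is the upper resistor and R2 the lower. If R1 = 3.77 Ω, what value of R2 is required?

R2 ≈ 8.36 Ω

The divider ratio is R2/(R1+R2) = 6.30/9.14 = 0.6893.
Rearranging, R2 = R1·k/(1−k) = 3.77 × 2.218 = 8.363 Ω.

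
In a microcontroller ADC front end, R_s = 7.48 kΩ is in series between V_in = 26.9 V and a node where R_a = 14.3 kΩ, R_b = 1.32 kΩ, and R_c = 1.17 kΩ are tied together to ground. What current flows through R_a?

Equivalent of the parallel group: R_p = 0.5945 kΩ.
V_A = 26.9 × 0.5945/8.074 = 1.980 V.
I(R_a) = V_A / R_a = 1.980/14.3 = 0.1385 mA.

I ≈ 0.138 mA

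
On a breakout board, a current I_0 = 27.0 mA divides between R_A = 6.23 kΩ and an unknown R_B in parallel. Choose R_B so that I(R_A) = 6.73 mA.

R_B ≈ 2.07 kΩ

In a two-way split, I_A/I_0 = R_B/(R_A + R_B).
6.73/27.0 = R_B/(R_A + R_B) → R_B = R_A · (0.2493)/(1 − 0.2493) = 6.23 × 0.3320 = 2.068 kΩ.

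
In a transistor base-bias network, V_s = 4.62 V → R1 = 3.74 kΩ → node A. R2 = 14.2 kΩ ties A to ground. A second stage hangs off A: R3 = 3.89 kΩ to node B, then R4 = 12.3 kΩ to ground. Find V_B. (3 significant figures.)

V_B ≈ 2.35 V

Node A sees R2 in parallel with the series input of stage 2, R3 + R4 = 16.19 kΩ.
R2 ‖ (R3+R4) = 7.565 kΩ.
First divider: V_A = V_s · 7.565/(3.74 + 7.565) = 3.092 V.
Stage 2 is unloaded, so V_B = V_A · R4/(R3+R4) = 3.092 × 12.3/16.19 = 2.349 V.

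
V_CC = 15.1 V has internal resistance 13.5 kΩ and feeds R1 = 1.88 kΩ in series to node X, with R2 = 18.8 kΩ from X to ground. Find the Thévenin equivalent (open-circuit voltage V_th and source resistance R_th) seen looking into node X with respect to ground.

R1' = 13.5 + 1.88 = 15.38 kΩ (source resistance + R1).
V_th is the unloaded tap voltage: V_CC · R2/(R1'+R2) = 15.1 × 0.5500 = 8.305 V.
Zeroing V_CC shorts the top of R1' to ground, so R_th = R1' ‖ R2 = 8.459 kΩ.

V_th ≈ 8.31 V, R_th ≈ 8.46 kΩ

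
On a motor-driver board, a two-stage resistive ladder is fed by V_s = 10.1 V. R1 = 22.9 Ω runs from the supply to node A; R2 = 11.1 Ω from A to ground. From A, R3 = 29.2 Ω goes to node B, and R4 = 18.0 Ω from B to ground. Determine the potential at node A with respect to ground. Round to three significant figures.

V_A ≈ 2.85 V

The second stage (R3 + R4 = 47.20 Ω) loads node A in parallel with R2.
R2 ‖ (R3+R4) = 8.987 Ω.
V_A = 10.1 × 8.987/(22.9 + 8.987) = 2.846 V.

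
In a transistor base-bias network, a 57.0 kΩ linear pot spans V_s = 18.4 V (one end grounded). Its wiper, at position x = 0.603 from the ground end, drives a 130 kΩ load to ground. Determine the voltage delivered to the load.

V_out ≈ 10.0 V

The pot divides into 22.63 kΩ above the wiper and 34.37 kΩ below.
Lower segment in parallel with the load: 34.37 ‖ 130 = 27.18 kΩ.
Then V_out = V_s · 27.18/(22.63 + 27.18) = 10.04 V.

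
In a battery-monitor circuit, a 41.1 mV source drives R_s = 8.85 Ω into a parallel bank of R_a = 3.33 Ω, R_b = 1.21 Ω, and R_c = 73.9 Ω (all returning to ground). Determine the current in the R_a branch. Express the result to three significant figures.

Parallel bank: R_p = 1/(1/3.33 + 1/1.21 + 1/73.9) = 0.8770 Ω.
V_A by voltage divider: V_A = 41.1 × 0.8770/(8.85 + 0.8770) = 3.706 mV.
I(R_a) = V_A / R_a = 3.706/3.33 = 1.113 mA.
(Equivalently: I_total = 4.225 mA, then current-divider fraction G_k/ΣG = 0.2634.)

I ≈ 1.11 mA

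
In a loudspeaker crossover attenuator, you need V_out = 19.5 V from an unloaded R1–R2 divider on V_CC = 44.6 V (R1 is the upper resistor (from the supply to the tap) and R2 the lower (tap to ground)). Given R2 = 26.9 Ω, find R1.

Required fraction k = V_out/V_CC = 0.4372.
R1 = R2·(1/k − 1) = 26.9 × 1.287 = 34.63 Ω.

R1 ≈ 34.6 Ω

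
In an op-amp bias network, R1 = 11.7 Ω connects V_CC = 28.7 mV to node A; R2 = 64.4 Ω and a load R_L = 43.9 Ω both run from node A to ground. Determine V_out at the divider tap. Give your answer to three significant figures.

The load sits in parallel with R2, giving an effective lower resistance R2' = R2·R_L/(R2+R_L) = 26.10 Ω.
Now apply the divider: V_out = 28.7 × 0.6905 = 19.82 mV.
(Unloaded it would be 24.3 mV; the load pulls it down.)

V_out ≈ 19.8 mV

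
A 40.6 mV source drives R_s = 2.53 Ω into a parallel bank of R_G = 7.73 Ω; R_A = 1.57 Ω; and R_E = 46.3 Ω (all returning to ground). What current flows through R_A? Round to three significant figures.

I ≈ 8.64 mA

Combine the parallel branches: R_p = (1/7.73 + 1/1.57 + 1/46.3)⁻¹ = 1.269 Ω.
V_A = 40.6 × 1.269/3.799 = 13.56 mV.
I(R_A) = V_A / R_A = 13.56/1.57 = 8.639 mA.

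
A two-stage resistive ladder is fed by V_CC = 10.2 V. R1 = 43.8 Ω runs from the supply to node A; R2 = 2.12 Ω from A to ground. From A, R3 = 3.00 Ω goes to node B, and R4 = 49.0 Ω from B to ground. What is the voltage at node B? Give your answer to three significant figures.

V_B ≈ 0.427 V

Node A sees R2 in parallel with the series input of stage 2, R3 + R4 = 52.00 Ω.
R2 ‖ (R3+R4) = 2.037 Ω.
V_A = 10.2 × 2.037/(43.8 + 2.037) = 0.4533 V.
Then the unloaded second divider: V_B = V_A × R4/(R3+R4) = 0.4533 × 0.9423 = 0.4271 V.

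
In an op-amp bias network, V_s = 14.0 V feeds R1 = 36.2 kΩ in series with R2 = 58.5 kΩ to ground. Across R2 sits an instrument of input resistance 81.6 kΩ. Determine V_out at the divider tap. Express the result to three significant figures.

R2 ‖ R_L = (58.5 × 81.6)/(58.5 + 81.6) = 34.07 kΩ.
Voltage divider with the loaded lower leg: V_out = 14.0 × 34.07/(36.2 + 34.07) = 14.0 × 0.4849 = 6.788 V.
(Unloaded it would be 8.65 V; the load pulls it down.)

V_out ≈ 6.79 V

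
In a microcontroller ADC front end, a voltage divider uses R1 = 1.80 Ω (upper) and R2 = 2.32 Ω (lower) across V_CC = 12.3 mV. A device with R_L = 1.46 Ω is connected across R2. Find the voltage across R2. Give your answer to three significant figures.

The load sits in parallel with R2, giving an effective lower resistance R2' = R2·R_L/(R2+R_L) = 0.8961 Ω.
Then V_out = V_CC · R2'/(R1 + R2') = 12.3 × 0.8961/2.696 = 4.088 mV.
(Unloaded it would be 6.93 mV; the load pulls it down.)

V_out ≈ 4.09 mV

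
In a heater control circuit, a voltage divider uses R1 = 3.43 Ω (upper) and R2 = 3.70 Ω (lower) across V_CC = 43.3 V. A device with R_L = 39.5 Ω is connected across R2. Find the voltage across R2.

First combine the lower leg with the load: R2 ‖ R_L = 3.383 Ω.
Then V_out = V_CC · R2'/(R1 + R2') = 43.3 × 3.383/6.813 = 21.50 V.
(Unloaded it would be 22.5 V; the load pulls it down.)

V_out ≈ 21.5 V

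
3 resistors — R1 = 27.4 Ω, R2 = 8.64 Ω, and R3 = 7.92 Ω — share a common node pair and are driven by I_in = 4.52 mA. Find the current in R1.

Conductances: ΣG = 1/27.4 + 1/8.64 + 1/7.92 = 0.2785 (1/Ω).
Current divider: I(R1) = I_in · G_k/ΣG = 4.52 × (0.03650/0.2785) = 4.52 × 0.1310 = 0.5923 mA.

I ≈ 0.592 mA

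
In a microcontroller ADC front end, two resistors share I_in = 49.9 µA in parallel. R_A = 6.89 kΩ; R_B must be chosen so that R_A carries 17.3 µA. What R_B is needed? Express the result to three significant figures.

Two-branch current divider: I_A = I_in · R_B/(R_A + R_B).
17.3/49.9 = R_B/(R_A + R_B) → R_B = R_A · (0.3467)/(1 − 0.3467) = 6.89 × 0.5307 = 3.656 kΩ.

R_B ≈ 3.66 kΩ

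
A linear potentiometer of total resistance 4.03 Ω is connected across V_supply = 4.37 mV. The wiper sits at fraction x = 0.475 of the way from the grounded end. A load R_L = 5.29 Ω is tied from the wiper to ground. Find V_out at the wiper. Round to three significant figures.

V_out ≈ 1.74 mV

Split the track: R_lower = x·R_p = 1.914 Ω, R_upper = (1−x)·R_p = 2.116 Ω.
R_L loads the lower segment: effective lower R = 1.406 Ω.
V_out = 4.37 × 1.406/(2.116 + 1.406) = 1.744 mV.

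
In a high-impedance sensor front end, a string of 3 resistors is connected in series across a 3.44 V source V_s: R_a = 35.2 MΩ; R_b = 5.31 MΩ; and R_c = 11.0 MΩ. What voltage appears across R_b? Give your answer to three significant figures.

V ≈ 0.355 V

ΣR = 35.2 + 5.31 + 11.0 = 51.51 MΩ.
V = V_s · R/ΣR = 3.44 × 0.1031 = 0.3546 V.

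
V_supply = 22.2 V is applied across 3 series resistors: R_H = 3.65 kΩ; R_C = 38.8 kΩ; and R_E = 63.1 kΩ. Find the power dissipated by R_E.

ΣR = 105.5 kΩ → I = 22.2/105.5 = 0.2103 mA.
P = I²R = 0.04424 × 63.1 = 2.791 mW.

P ≈ 2.79 mW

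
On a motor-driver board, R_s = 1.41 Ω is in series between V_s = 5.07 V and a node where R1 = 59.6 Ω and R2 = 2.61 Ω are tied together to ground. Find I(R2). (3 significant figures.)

Parallel bank: R_p = 1/(1/59.6 + 1/2.61) = 2.500 Ω.
Node voltage V_A = V_s · R_p/(R_s + R_p) = 5.07 × 0.6394 = 3.242 V.
I(R2) = V_A / R2 = 3.242/2.61 = 1.242 A.

I ≈ 1.24 A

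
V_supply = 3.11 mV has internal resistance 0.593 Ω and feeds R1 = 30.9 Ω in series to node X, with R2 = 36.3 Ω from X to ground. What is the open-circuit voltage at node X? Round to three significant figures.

R1' = 0.593 + 30.9 = 31.49 Ω (source resistance + R1).
With X open, the divider is unloaded: V_th = 3.11 × 36.3/67.79 = 1.665 mV.

V_th ≈ 1.67 mV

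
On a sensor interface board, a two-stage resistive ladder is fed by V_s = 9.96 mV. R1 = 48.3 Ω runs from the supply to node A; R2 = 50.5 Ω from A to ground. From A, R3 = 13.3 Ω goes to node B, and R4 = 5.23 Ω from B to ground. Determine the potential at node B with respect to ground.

V_B ≈ 0.616 mV

Node A sees R2 in parallel with the series input of stage 2, R3 + R4 = 18.53 Ω.
R2 ‖ (R3+R4) = 13.56 Ω.
So V_A = 9.96 × 0.2192 = 2.183 mV.
V_B = V_A × 0.2822 = 0.6161 mV.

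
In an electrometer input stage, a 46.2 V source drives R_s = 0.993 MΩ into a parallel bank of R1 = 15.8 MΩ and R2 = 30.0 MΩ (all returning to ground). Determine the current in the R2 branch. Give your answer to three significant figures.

I ≈ 1.41 µA

Parallel bank: R_p = 1/(1/15.8 + 1/30.0) = 10.35 MΩ.
V_A = 46.2 × 10.35/11.34 = 42.16 V.
I(R2) = V_A / R2 = 42.16/30.0 = 1.405 µA.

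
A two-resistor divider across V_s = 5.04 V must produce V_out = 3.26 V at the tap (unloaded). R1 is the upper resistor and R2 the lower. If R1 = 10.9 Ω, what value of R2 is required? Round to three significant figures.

R2 ≈ 20.0 Ω

Required fraction k = V_out/V_s = 0.6468.
So R2 = R1 · V_out/(V_s − V_out) = 10.9 × 3.26/(5.04 − 3.26) = 10.9 × 1.831 = 19.96 Ω.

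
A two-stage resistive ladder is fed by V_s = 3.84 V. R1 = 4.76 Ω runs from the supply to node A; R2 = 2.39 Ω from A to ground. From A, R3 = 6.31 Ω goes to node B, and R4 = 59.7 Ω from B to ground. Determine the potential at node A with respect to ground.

The second stage (R3 + R4 = 66.01 Ω) loads node A in parallel with R2.
Effective lower resistance at A: R2 ‖ 66.01 = 2.306 Ω.
V_A = 3.84 × 2.306/(4.76 + 2.306) = 1.253 V.

V_A ≈ 1.25 V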